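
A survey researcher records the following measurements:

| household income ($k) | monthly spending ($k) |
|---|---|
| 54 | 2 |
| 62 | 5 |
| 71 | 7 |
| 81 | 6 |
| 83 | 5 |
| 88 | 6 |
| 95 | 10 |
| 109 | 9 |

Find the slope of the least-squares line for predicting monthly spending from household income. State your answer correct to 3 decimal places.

n = 8, Σx = 643, Σy = 50, Σxy = 4275, Σx² = 53901
Sxx = Σx² − (Σx)²/n = 53901 − 51681.125 = 2219.875
Sxy = Σxy − (Σx)(Σy)/n = 4275 − 4018.75 = 256.25
b = Sxy/Sxx = 256.25/2219.875 = 0.115434

0.115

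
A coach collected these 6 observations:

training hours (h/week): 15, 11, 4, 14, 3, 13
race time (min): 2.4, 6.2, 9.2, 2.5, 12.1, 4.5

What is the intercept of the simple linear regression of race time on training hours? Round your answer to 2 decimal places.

13.37

n = 6, Σx = 60, Σy = 36.9, Σxy = 270.8, Σx² = 736
Sxx = Σx² − (Σx)²/n = 736 − 600 = 136
Sxy = Σxy − (Σx)(Σy)/n = 270.8 − 369 = -98.2
b = Sxy/Sxx = -98.2/136 = -0.722059
a = ȳ − b·x̄ = 6.15 − (-0.722059)·10 = 13.370588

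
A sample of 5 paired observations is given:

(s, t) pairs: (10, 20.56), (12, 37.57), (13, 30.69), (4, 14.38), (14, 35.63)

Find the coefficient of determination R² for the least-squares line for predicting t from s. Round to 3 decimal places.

0.782

n = 5, Σx = 53, Σy = 138.83, Σxy = 1611.75, Σx² = 625, Σy² = 4252.3759
Sxx = Σx² − (Σx)²/n = 625 − 561.8 = 63.2
Sxy = Σxy − (Σx)(Σy)/n = 1611.75 − 1471.598 = 140.152
Syy = Σy² − (Σy)²/n = 4252.3759 − 3854.75378 = 397.62212
R² = Sxy²/(Sxx·Syy) = (140.152)²/(63.2·397.62212) = 0.781648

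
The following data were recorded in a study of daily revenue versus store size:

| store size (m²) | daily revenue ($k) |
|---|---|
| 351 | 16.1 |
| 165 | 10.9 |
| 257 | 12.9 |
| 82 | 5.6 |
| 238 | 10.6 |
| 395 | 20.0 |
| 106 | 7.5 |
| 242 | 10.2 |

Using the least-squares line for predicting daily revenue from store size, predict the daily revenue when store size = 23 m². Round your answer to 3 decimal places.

n = 8, Σx = 1836, Σy = 93.8, Σxy = 24910.3, Σx² = 505668
Sxx = Σx² − (Σx)²/n = 505668 − 421362 = 84306
Sxy = Σxy − (Σx)(Σy)/n = 24910.3 − 21527.1 = 3383.2
b = Sxy/Sxx = 3383.2/84306 = 0.040130
a = ȳ − b·x̄ = 11.725 − 0.040130·229.5 = 2.515164
ŷ(23) = a + b·23 = 2.515164 + 0.040130·23 = 3.438154

3.438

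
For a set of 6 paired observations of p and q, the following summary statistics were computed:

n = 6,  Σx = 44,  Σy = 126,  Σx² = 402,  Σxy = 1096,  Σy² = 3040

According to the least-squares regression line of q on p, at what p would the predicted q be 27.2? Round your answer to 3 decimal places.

Sxx = Σx² − (Σx)²/n = 402 − 322.666667 = 79.333333
Sxy = Σxy − (Σx)(Σy)/n = 1096 − 924 = 172
b = Sxy/Sxx = 172/79.333333 = 2.168067
a = ȳ − b·x̄ = 21 − 2.168067·7.333333 = 5.100840
Set a + b·x = 27.2: x = (27.2 − 5.100840) / 2.168067 = 10.193023

10.193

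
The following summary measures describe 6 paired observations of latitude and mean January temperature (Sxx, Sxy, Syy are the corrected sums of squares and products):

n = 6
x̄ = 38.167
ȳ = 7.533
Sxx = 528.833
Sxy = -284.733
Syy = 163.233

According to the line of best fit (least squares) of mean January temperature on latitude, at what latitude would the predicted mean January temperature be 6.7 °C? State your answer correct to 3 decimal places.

39.714

b = Sxy/Sxx = -284.733/528.833 = -0.538418
a = ȳ − b·x̄ = 7.533 − (-0.538418)·38.167 = 28.082785
Set a + b·x = 6.7: x = (6.7 − 28.082785) / (-0.538418) = 39.714126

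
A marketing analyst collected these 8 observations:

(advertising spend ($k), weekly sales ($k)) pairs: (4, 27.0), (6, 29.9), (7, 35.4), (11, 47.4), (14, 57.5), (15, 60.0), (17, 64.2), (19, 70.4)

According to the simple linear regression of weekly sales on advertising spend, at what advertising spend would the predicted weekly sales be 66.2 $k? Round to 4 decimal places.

17.3640

n = 8, Σx = 93, Σy = 391.8, Σxy = 5190.6, Σx² = 1293
Sxx = Σx² − (Σx)²/n = 1293 − 1081.125 = 211.875
Sxy = Σxy − (Σx)(Σy)/n = 5190.6 − 4554.675 = 635.925
b = Sxy/Sxx = 635.925/211.875 = 3.001416
a = ȳ − b·x̄ = 48.975 − 3.001416·11.625 = 14.083540
Set a + b·x = 66.2: x = (66.2 − 14.083540) / 3.001416 = 17.363958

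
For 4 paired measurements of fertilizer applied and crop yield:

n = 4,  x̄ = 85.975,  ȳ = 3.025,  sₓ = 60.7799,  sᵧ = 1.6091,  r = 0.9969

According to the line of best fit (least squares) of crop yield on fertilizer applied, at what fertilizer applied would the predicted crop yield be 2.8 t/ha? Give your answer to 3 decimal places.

b = r · sᵧ/sₓ = 0.9969 · 1.6091/60.7799 = 0.026392
a = ȳ − b·x̄ = 3.025 − 0.026392·85.975 = 0.755936
Set a + b·x = 2.8: x = (2.8 − 0.755936) / 0.026392 = 77.449735

77.450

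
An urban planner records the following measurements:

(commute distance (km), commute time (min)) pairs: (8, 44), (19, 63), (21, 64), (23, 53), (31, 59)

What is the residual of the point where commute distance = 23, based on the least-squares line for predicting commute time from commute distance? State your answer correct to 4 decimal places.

-5.1853

n = 5, Σx = 102, Σy = 283, Σxy = 5941, Σx² = 2356
Sxx = Σx² − (Σx)²/n = 2356 − 2080.8 = 275.2
Sxy = Σxy − (Σx)(Σy)/n = 5941 − 5773.2 = 167.8
b = Sxy/Sxx = 167.8/275.2 = 0.609738
a = ȳ − b·x̄ = 56.6 − 0.609738·20.4 = 44.161337
ŷ(23) = 44.161337 + 0.609738·23 = 58.185320
residual = y − ŷ = 53 − 58.185320 = -5.185320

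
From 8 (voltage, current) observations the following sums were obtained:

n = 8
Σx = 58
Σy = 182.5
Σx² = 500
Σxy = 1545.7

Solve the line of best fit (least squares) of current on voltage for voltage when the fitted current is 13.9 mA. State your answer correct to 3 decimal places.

Sxx = Σx² − (Σx)²/n = 500 − 420.5 = 79.5
Sxy = Σxy − (Σx)(Σy)/n = 1545.7 − 1323.125 = 222.575
b = Sxy/Sxx = 222.575/79.5 = 2.799686
a = ȳ − b·x̄ = 22.8125 − 2.799686·7.25 = 2.514780
Set a + b·x = 13.9: x = (13.9 − 2.514780) / 2.799686 = 4.066607

4.067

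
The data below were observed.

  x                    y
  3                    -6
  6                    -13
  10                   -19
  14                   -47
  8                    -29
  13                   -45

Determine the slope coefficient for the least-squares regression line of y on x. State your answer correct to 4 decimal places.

n = 6, Σx = 54, Σy = -159, Σxy = -1761, Σx² = 574
Sxx = Σx² − (Σx)²/n = 574 − 486 = 88
Sxy = Σxy − (Σx)(Σy)/n = -1761 − (-1431) = -330
b = Sxy/Sxx = -330/88 = -3.75

-3.7500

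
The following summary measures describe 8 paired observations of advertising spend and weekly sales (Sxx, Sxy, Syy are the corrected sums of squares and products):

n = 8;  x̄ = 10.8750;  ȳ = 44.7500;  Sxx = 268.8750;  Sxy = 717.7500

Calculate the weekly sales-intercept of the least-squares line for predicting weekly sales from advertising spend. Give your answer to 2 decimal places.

15.72

b = Sxy/Sxx = 717.75/268.875 = 2.669456
a = ȳ − b·x̄ = 44.75 − 2.669456·10.875 = 15.719665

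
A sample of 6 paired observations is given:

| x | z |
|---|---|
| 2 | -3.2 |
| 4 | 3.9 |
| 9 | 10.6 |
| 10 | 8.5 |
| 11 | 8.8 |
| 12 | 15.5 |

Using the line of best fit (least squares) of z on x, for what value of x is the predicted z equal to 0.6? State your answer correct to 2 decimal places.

n = 6, Σx = 48, Σy = 44.1, Σxy = 472.4, Σx² = 466
Sxx = Σx² − (Σx)²/n = 466 − 384 = 82
Sxy = Σxy − (Σx)(Σy)/n = 472.4 − 352.8 = 119.6
b = Sxy/Sxx = 119.6/82 = 1.458537
a = ȳ − b·x̄ = 7.35 − 1.458537·8 = -4.318293
Set a + b·x = 0.6: x = (0.6 − (-4.318293)) / 1.458537 = 3.372074

3.37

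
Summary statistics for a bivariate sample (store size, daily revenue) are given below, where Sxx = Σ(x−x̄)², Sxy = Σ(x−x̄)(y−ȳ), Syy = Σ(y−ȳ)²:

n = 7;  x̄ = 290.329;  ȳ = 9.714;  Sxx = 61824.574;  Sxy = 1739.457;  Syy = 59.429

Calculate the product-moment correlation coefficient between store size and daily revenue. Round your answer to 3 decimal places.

r = Sxy/√(Sxx·Syy) = 1739.457/√(3674172.608246) = 1739.457/1916.813139 = 0.907473

0.907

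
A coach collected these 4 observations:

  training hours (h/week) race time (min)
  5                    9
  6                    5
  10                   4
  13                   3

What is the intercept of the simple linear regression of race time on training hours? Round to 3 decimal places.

n = 4, Σx = 34, Σy = 21, Σxy = 154, Σx² = 330
Sxx = Σx² − (Σx)²/n = 330 − 289 = 41
Sxy = Σxy − (Σx)(Σy)/n = 154 − 178.5 = -24.5
b = Sxy/Sxx = -24.5/41 = -0.597561
a = ȳ − b·x̄ = 5.25 − (-0.597561)·8.5 = 10.329268

10.329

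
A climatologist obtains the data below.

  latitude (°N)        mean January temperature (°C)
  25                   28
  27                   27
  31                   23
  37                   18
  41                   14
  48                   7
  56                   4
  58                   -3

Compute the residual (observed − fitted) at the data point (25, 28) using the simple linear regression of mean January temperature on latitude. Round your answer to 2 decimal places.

-0.33

n = 8, Σx = 323, Σy = 118, Σxy = 3768, Σx² = 14169
Sxx = Σx² − (Σx)²/n = 14169 − 13041.125 = 1127.875
Sxy = Σxy − (Σx)(Σy)/n = 3768 − 4764.25 = -996.25
b = Sxy/Sxx = -996.25/1127.875 = -0.883298
a = ȳ − b·x̄ = 14.75 − (-0.883298)·40.375 = 50.413166
ŷ(25) = 50.413166 + (-0.883298)·25 = 28.330710
residual = y − ŷ = 28 − 28.330710 = -0.330710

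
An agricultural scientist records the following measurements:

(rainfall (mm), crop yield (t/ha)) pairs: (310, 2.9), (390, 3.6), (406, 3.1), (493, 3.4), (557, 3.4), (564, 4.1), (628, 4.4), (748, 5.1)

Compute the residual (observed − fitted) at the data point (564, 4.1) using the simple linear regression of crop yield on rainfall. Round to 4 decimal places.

n = 8, Σx = 4096, Σy = 30, Σxy = 16022, Σx² = 2238318
Sxx = Σx² − (Σx)²/n = 2238318 − 2097152 = 141166
Sxy = Σxy − (Σx)(Σy)/n = 16022 − 15360 = 662
b = Sxy/Sxx = 662/141166 = 0.004690
a = ȳ − b·x̄ = 3.75 − 0.004690·512 = 1.348969
ŷ(564) = 1.348969 + 0.004690·564 = 3.993855
residual = y − ŷ = 4.1 − 3.993855 = 0.106145

0.1061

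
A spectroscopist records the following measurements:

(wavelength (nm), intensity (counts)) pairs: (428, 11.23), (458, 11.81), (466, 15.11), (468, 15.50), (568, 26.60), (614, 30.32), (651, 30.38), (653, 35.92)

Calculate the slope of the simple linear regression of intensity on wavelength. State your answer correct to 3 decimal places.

n = 8, Σx = 4306, Σy = 176.87, Σxy = 101469.1, Σx² = 2378958
Sxx = Σx² − (Σx)²/n = 2378958 − 2317704.5 = 61253.5
Sxy = Σxy − (Σx)(Σy)/n = 101469.1 − 95200.2775 = 6268.8225
b = Sxy/Sxx = 6268.8225/61253.5 = 0.102342

0.102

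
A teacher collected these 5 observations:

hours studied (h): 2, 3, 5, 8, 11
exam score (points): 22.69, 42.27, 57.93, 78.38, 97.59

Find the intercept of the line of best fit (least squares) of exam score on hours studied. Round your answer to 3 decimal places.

14.369

n = 5, Σx = 29, Σy = 298.86, Σxy = 2162.37, Σx² = 223
Sxx = Σx² − (Σx)²/n = 223 − 168.2 = 54.8
Sxy = Σxy − (Σx)(Σy)/n = 2162.37 − 1733.388 = 428.982
b = Sxy/Sxx = 428.982/54.8 = 7.828139
a = ȳ − b·x̄ = 59.772 − 7.828139·5.8 = 14.368796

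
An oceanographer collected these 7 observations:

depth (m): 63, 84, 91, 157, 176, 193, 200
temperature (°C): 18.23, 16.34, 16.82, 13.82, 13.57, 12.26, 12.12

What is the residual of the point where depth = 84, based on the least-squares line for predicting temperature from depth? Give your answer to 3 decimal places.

n = 7, Σx = 964, Σy = 103.16, Σxy = 13399.91, Σx² = 152180
Sxx = Σx² − (Σx)²/n = 152180 − 132756.571429 = 19423.428571
Sxy = Σxy − (Σx)(Σy)/n = 13399.91 − 14206.605714 = -806.695714
b = Sxy/Sxx = -806.695714/19423.428571 = -0.041532
a = ȳ − b·x̄ = 14.737143 − (-0.041532)·137.714286 = 20.456706
ŷ(84) = 20.456706 + (-0.041532)·84 = 16.968010
residual = y − ŷ = 16.34 − 16.968010 = -0.628010

-0.628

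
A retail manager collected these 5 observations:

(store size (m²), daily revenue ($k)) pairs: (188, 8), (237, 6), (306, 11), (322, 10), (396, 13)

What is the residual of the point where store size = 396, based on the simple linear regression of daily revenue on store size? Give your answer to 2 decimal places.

0.31

n = 5, Σx = 1449, Σy = 48, Σxy = 14660, Σx² = 445649
Sxx = Σx² − (Σx)²/n = 445649 − 419920.2 = 25728.8
Sxy = Σxy − (Σx)(Σy)/n = 14660 − 13910.4 = 749.6
b = Sxy/Sxx = 749.6/25728.8 = 0.029135
a = ȳ − b·x̄ = 9.6 − 0.029135·289.8 = 1.156774
ŷ(396) = 1.156774 + 0.029135·396 = 12.694102
residual = y − ŷ = 13 − 12.694102 = 0.305898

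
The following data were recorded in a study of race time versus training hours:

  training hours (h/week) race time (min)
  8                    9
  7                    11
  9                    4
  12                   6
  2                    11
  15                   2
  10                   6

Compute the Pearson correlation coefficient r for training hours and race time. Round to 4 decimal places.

-0.8485

n = 7, Σx = 63, Σy = 49, Σxy = 369, Σx² = 667, Σy² = 415
Sxx = Σx² − (Σx)²/n = 667 − 567 = 100
Sxy = Σxy − (Σx)(Σy)/n = 369 − 441 = -72
Syy = Σy² − (Σy)²/n = 415 − 343 = 72
r = Sxy/√(Sxx·Syy) = -72/√(7200) = -72/84.852814 = -0.848528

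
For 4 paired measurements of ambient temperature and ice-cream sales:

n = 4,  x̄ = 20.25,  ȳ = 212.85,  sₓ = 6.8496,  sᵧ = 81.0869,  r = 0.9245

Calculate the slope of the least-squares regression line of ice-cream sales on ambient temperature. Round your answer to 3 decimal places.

b = r · sᵧ/sₓ = 0.9245 · 81.0869/6.8496 = 10.944411

10.944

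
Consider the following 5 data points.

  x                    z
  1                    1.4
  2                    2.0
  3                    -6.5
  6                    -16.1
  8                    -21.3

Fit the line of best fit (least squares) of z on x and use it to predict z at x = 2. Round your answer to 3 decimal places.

n = 5, Σx = 20, Σy = -40.5, Σxy = -281.1, Σx² = 114
Sxx = Σx² − (Σx)²/n = 114 − 80 = 34
Sxy = Σxy − (Σx)(Σy)/n = -281.1 − (-162) = -119.1
b = Sxy/Sxx = -119.1/34 = -3.502941
a = ȳ − b·x̄ = -8.1 − (-3.502941)·4 = 5.911765
ŷ(2) = a + b·2 = 5.911765 + (-3.502941)·2 = -1.094118

-1.094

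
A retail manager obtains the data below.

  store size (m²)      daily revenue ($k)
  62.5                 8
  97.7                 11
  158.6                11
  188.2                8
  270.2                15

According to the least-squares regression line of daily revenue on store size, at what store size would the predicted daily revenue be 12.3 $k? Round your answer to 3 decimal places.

225.145

n = 5, Σx = 777.2, Σy = 53, Σxy = 8877.9, Σx² = 147032.78
Sxx = Σx² − (Σx)²/n = 147032.78 − 120807.968 = 26224.812
Sxy = Σxy − (Σx)(Σy)/n = 8877.9 − 8238.32 = 639.58
b = Sxy/Sxx = 639.58/26224.812 = 0.024388
a = ȳ − b·x̄ = 10.6 − 0.024388·155.44 = 6.809074
Set a + b·x = 12.3: x = (12.3 − 6.809074) / 0.024388 = 225.145401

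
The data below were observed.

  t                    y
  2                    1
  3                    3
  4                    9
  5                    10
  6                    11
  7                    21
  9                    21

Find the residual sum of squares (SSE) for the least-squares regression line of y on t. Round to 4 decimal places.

33.3484

n = 7, Σx = 36, Σy = 76, Σxy = 499, Σx² = 220, Σy² = 1194
Sxx = Σx² − (Σx)²/n = 220 − 185.142857 = 34.857143
Sxy = Σxy − (Σx)(Σy)/n = 499 − 390.857143 = 108.142857
Syy = Σy² − (Σy)²/n = 1194 − 825.142857 = 368.857143
b = Sxy/Sxx = 108.142857/34.857143 = 3.102459
SSE = Syy − b·Sxy = 368.857143 − 3.102459·108.142857 = 33.348361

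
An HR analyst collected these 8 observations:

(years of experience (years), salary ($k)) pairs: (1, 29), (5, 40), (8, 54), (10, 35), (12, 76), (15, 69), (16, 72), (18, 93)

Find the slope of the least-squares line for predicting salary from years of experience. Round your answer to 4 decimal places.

3.4404

n = 8, Σx = 85, Σy = 468, Σxy = 5784, Σx² = 1139
Sxx = Σx² − (Σx)²/n = 1139 − 903.125 = 235.875
Sxy = Σxy − (Σx)(Σy)/n = 5784 − 4972.5 = 811.5
b = Sxy/Sxx = 811.5/235.875 = 3.440382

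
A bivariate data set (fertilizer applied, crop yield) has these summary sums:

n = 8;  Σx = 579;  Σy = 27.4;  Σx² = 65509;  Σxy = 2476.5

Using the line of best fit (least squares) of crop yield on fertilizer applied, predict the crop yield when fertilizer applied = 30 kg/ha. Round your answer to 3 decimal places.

2.539

Sxx = Σx² − (Σx)²/n = 65509 − 41905.125 = 23603.875
Sxy = Σxy − (Σx)(Σy)/n = 2476.5 − 1983.075 = 493.425
b = Sxy/Sxx = 493.425/23603.875 = 0.020904
a = ȳ − b·x̄ = 3.425 − 0.020904·72.375 = 1.912044
ŷ(30) = a + b·30 = 1.912044 + 0.020904·30 = 2.539176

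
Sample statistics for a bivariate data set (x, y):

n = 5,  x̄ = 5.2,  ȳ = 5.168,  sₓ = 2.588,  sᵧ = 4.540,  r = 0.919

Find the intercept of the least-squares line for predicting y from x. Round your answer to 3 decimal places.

b = r · sᵧ/sₓ = 0.919 · 4.54/2.588 = 1.612156
a = ȳ − b·x̄ = 5.168 − 1.612156·5.2 = -3.215212

-3.215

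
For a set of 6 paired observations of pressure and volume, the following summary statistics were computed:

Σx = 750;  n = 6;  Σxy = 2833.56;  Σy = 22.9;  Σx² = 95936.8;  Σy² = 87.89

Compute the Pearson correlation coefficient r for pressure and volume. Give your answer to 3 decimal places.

-0.886

Sxx = Σx² − (Σx)²/n = 95936.8 − 93750 = 2186.8
Sxy = Σxy − (Σx)(Σy)/n = 2833.56 − 2862.5 = -28.94
Syy = Σy² − (Σy)²/n = 87.89 − 87.401667 = 0.488333
r = Sxy/√(Sxx·Syy) = -28.94/√(1067.887333) = -28.94/32.678545 = -0.885596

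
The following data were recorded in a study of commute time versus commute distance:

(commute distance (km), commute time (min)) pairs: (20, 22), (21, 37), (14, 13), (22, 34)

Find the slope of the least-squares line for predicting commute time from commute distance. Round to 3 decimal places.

2.748

n = 4, Σx = 77, Σy = 106, Σxy = 2147, Σx² = 1521
Sxx = Σx² − (Σx)²/n = 1521 − 1482.25 = 38.75
Sxy = Σxy − (Σx)(Σy)/n = 2147 − 2040.5 = 106.5
b = Sxy/Sxx = 106.5/38.75 = 2.748387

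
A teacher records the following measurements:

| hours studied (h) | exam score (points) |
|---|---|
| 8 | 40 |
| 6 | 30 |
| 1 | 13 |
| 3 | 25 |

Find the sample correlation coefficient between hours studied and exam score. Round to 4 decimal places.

0.9742

n = 4, Σx = 18, Σy = 108, Σxy = 588, Σx² = 110, Σy² = 3294
Sxx = Σx² − (Σx)²/n = 110 − 81 = 29
Sxy = Σxy − (Σx)(Σy)/n = 588 − 486 = 102
Syy = Σy² − (Σy)²/n = 3294 − 2916 = 378
r = Sxy/√(Sxx·Syy) = 102/√(10962) = 102/104.699570 = 0.974216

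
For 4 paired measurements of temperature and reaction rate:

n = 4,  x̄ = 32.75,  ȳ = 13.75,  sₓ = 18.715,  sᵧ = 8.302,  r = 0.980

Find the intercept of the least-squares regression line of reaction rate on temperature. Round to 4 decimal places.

b = r · sᵧ/sₓ = 0.98 · 8.302/18.715 = 0.434729
a = ȳ − b·x̄ = 13.75 − 0.434729·32.75 = -0.487387

-0.4874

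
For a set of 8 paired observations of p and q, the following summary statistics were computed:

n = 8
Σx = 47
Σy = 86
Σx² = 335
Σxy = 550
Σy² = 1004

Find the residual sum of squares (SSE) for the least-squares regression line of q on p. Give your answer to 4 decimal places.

45.4862

Sxx = Σx² − (Σx)²/n = 335 − 276.125 = 58.875
Sxy = Σxy − (Σx)(Σy)/n = 550 − 505.25 = 44.75
Syy = Σy² − (Σy)²/n = 1004 − 924.5 = 79.5
b = Sxy/Sxx = 44.75/58.875 = 0.760085
SSE = Syy − b·Sxy = 79.5 − 0.760085·44.75 = 45.486200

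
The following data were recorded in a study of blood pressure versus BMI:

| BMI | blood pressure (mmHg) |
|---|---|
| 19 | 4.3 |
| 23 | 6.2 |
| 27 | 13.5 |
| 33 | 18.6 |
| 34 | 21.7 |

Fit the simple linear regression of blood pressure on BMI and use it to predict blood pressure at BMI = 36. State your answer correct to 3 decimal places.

n = 5, Σx = 136, Σy = 64.3, Σxy = 1940.4, Σx² = 3864
Sxx = Σx² − (Σx)²/n = 3864 − 3699.2 = 164.8
Sxy = Σxy − (Σx)(Σy)/n = 1940.4 − 1748.96 = 191.44
b = Sxy/Sxx = 191.44/164.8 = 1.161650
a = ȳ − b·x̄ = 12.86 − 1.161650·27.2 = -18.736893
ŷ(36) = a + b·36 = -18.736893 + 1.161650·36 = 23.082524

23.083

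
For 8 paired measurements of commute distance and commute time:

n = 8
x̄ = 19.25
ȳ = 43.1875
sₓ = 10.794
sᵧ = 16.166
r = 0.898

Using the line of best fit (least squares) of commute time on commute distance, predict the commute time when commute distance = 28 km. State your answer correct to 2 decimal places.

54.96

b = r · sᵧ/sₓ = 0.898 · 16.166/10.794 = 1.344920
a = ȳ − b·x̄ = 43.1875 − 1.344920·19.25 = 17.297787
ŷ(28) = a + b·28 = 17.297787 + 1.344920·28 = 54.955551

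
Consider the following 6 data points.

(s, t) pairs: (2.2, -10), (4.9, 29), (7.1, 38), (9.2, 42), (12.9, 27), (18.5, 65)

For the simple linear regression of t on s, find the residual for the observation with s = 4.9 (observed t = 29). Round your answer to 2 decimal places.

n = 6, Σx = 54.8, Σy = 191, Σxy = 2327.1, Σx² = 672.56
Sxx = Σx² − (Σx)²/n = 672.56 − 500.506667 = 172.053333
Sxy = Σxy − (Σx)(Σy)/n = 2327.1 − 1744.466667 = 582.633333
b = Sxy/Sxx = 582.633333/172.053333 = 3.386353
a = ȳ − b·x̄ = 31.833333 − 3.386353·9.133333 = 0.904642
ŷ(4.9) = 0.904642 + 3.386353·4.9 = 17.497772
residual = y − ŷ = 29 − 17.497772 = 11.502228

11.50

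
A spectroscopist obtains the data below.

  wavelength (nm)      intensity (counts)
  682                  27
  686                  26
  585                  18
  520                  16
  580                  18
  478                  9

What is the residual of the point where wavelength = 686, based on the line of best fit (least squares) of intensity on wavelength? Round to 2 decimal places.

-0.62

n = 6, Σx = 3531, Σy = 114, Σxy = 69842, Σx² = 2113229
Sxx = Σx² − (Σx)²/n = 2113229 − 2077993.5 = 35235.5
Sxy = Σxy − (Σx)(Σy)/n = 69842 − 67089 = 2753
b = Sxy/Sxx = 2753/35235.5 = 0.078131
a = ȳ − b·x̄ = 19 − 0.078131·588.5 = -26.980347
ŷ(686) = -26.980347 + 0.078131·686 = 26.617814
residual = y − ŷ = 26 − 26.617814 = -0.617814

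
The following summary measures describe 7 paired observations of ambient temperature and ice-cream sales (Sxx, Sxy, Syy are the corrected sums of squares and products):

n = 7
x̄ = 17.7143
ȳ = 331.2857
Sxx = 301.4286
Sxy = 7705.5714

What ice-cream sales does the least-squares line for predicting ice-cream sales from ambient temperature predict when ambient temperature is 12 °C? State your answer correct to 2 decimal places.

b = Sxy/Sxx = 7705.5714/301.4286 = 25.563505
a = ȳ − b·x̄ = 331.2857 − 25.563505·17.7143 = -121.553889
ŷ(12) = a + b·12 = -121.553889 + 25.563505·12 = 185.208166

185.21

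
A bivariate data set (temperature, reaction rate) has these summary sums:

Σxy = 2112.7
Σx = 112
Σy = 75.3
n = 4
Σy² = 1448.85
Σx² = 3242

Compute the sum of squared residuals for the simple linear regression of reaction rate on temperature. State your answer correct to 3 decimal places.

Sxx = Σx² − (Σx)²/n = 3242 − 3136 = 106
Sxy = Σxy − (Σx)(Σy)/n = 2112.7 − 2108.4 = 4.3
Syy = Σy² − (Σy)²/n = 1448.85 − 1417.5225 = 31.3275
b = Sxy/Sxx = 4.3/106 = 0.040566
SSE = Syy − b·Sxy = 31.3275 − 0.040566·4.3 = 31.153066

31.153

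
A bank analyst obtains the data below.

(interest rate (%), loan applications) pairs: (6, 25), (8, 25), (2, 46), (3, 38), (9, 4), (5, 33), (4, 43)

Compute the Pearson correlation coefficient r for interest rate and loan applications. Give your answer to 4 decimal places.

n = 7, Σx = 37, Σy = 214, Σxy = 929, Σx² = 235, Σy² = 7764
Sxx = Σx² − (Σx)²/n = 235 − 195.571429 = 39.428571
Sxy = Σxy − (Σx)(Σy)/n = 929 − 1131.142857 = -202.142857
Syy = Σy² − (Σy)²/n = 7764 − 6542.285714 = 1221.714286
r = Sxy/√(Sxx·Syy) = -202.142857/√(48170.448980) = -202.142857/219.477673 = -0.921018

-0.9210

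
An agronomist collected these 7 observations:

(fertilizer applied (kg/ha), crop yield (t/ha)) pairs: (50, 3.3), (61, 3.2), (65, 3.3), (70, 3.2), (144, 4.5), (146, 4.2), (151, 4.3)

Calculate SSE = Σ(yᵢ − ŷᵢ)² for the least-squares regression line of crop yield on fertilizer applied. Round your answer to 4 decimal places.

n = 7, Σx = 687, Σy = 26, Σxy = 2709.2, Σx² = 80199, Σy² = 98.64
Sxx = Σx² − (Σx)²/n = 80199 − 67424.142857 = 12774.857143
Sxy = Σxy − (Σx)(Σy)/n = 2709.2 − 2551.714286 = 157.485714
Syy = Σy² − (Σy)²/n = 98.64 − 96.571429 = 2.068571
b = Sxy/Sxx = 157.485714/12774.857143 = 0.012328
SSE = Syy − b·Sxy = 2.068571 − 0.012328·157.485714 = 0.127121

0.1271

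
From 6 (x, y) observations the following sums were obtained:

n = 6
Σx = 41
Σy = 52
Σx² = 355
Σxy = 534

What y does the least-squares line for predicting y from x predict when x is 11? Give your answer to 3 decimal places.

Sxx = Σx² − (Σx)²/n = 355 − 280.166667 = 74.833333
Sxy = Σxy − (Σx)(Σy)/n = 534 − 355.333333 = 178.666667
b = Sxy/Sxx = 178.666667/74.833333 = 2.387528
a = ȳ − b·x̄ = 8.666667 − 2.387528·6.833333 = -7.648107
ŷ(11) = a + b·11 = -7.648107 + 2.387528·11 = 18.614699

18.615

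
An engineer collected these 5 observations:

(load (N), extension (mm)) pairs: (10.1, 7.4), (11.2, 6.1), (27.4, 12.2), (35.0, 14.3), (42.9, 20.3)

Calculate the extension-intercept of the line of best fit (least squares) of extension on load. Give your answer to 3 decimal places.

n = 5, Σx = 126.6, Σy = 60.3, Σxy = 1848.71, Σx² = 4043.62
Sxx = Σx² − (Σx)²/n = 4043.62 − 3205.512 = 838.108
Sxy = Σxy − (Σx)(Σy)/n = 1848.71 − 1526.796 = 321.914
b = Sxy/Sxx = 321.914/838.108 = 0.384096
a = ȳ − b·x̄ = 12.06 − 0.384096·25.32 = 2.334687

2.335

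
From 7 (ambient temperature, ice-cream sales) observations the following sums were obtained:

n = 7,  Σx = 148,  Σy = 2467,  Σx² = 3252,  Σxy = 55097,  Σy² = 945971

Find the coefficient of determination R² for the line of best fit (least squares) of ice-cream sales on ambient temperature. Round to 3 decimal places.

0.918

Sxx = Σx² − (Σx)²/n = 3252 − 3129.142857 = 122.857143
Sxy = Σxy − (Σx)(Σy)/n = 55097 − 52159.428571 = 2937.571429
Syy = Σy² − (Σy)²/n = 945971 − 869441.285714 = 76529.714286
R² = Sxy²/(Sxx·Syy) = (2937.571429)²/(122.857143·76529.714286) = 0.917796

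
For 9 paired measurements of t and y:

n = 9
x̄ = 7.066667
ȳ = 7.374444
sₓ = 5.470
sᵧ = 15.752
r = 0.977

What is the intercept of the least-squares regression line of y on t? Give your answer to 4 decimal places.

-12.5074

b = r · sᵧ/sₓ = 0.977 · 15.752/5.47 = 2.813474
a = ȳ − b·x̄ = 7.374444 − 2.813474·7.066667 = -12.507441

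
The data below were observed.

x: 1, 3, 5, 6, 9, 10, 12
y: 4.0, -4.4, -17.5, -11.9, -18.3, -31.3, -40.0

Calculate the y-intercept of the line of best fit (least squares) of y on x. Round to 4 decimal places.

n = 7, Σx = 46, Σy = -119.4, Σxy = -1125.8, Σx² = 396
Sxx = Σx² − (Σx)²/n = 396 − 302.285714 = 93.714286
Sxy = Σxy − (Σx)(Σy)/n = -1125.8 − (-784.628571) = -341.171429
b = Sxy/Sxx = -341.171429/93.714286 = -3.640549
a = ȳ − b·x̄ = -17.057143 − (-3.640549)·6.571429 = 6.866463

6.8665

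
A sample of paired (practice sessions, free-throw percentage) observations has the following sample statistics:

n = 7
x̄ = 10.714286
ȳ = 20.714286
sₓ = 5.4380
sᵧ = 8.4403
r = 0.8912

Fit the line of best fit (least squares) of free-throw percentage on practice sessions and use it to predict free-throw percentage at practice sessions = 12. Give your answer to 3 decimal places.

22.493

b = r · sᵧ/sₓ = 0.8912 · 8.4403/5.438 = 1.383228
a = ȳ − b·x̄ = 20.714286 − 1.383228·10.714286 = 5.893983
ŷ(12) = a + b·12 = 5.893983 + 1.383228·12 = 22.492722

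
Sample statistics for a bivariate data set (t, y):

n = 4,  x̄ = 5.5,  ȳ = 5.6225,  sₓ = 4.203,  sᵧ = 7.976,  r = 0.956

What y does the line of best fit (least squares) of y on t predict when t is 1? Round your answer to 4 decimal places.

-2.5414

b = r · sᵧ/sₓ = 0.956 · 7.976/4.203 = 1.814194
a = ȳ − b·x̄ = 5.6225 − 1.814194·5.5 = -4.355565
ŷ(1) = a + b·1 = -4.355565 + 1.814194·1 = -2.541372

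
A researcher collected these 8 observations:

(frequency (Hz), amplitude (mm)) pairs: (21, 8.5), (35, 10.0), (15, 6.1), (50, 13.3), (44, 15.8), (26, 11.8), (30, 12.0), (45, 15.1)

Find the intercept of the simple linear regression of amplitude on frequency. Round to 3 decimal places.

n = 8, Σx = 266, Σy = 92.6, Σxy = 3326.5, Σx² = 9928
Sxx = Σx² − (Σx)²/n = 9928 − 8844.5 = 1083.5
Sxy = Σxy − (Σx)(Σy)/n = 3326.5 − 3078.95 = 247.55
b = Sxy/Sxx = 247.55/1083.5 = 0.228473
a = ȳ − b·x̄ = 11.575 − 0.228473·33.25 = 3.978288

3.978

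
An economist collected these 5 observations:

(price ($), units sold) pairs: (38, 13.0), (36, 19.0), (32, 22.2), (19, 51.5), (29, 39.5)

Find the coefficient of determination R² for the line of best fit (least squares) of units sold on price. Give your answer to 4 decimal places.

n = 5, Σx = 154, Σy = 145.2, Σxy = 4012.4, Σx² = 4966, Σy² = 5235.34
Sxx = Σx² − (Σx)²/n = 4966 − 4743.2 = 222.8
Sxy = Σxy − (Σx)(Σy)/n = 4012.4 − 4472.16 = -459.76
Syy = Σy² − (Σy)²/n = 5235.34 − 4216.608 = 1018.732
R² = Sxy²/(Sxx·Syy) = (-459.76)²/(222.8·1018.732) = 0.931295

0.9313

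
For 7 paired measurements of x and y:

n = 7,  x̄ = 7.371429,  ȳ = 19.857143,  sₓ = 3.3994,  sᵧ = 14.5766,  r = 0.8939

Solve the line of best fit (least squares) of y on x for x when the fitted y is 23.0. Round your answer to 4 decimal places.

b = r · sᵧ/sₓ = 0.8939 · 14.5766/3.3994 = 3.833036
a = ȳ − b·x̄ = 19.857143 − 3.833036·7.371429 = -8.397810
Set a + b·x = 23.0: x = (23.0 − (-8.397810)) / 3.833036 = 8.191368

8.1914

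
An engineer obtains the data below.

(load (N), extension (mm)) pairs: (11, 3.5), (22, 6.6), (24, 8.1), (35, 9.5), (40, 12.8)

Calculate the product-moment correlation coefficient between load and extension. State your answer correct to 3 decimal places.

0.975

n = 5, Σx = 132, Σy = 40.5, Σxy = 1222.6, Σx² = 4006, Σy² = 375.51
Sxx = Σx² − (Σx)²/n = 4006 − 3484.8 = 521.2
Sxy = Σxy − (Σx)(Σy)/n = 1222.6 − 1069.2 = 153.4
Syy = Σy² − (Σy)²/n = 375.51 − 328.05 = 47.46
r = Sxy/√(Sxx·Syy) = 153.4/√(24736.152) = 153.4/157.277309 = 0.975347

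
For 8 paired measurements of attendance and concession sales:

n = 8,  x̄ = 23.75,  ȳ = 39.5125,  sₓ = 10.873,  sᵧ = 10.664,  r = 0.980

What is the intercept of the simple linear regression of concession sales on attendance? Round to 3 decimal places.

b = r · sᵧ/sₓ = 0.98 · 10.664/10.873 = 0.961163
a = ȳ − b·x̄ = 39.5125 − 0.961163·23.75 = 16.684890

16.685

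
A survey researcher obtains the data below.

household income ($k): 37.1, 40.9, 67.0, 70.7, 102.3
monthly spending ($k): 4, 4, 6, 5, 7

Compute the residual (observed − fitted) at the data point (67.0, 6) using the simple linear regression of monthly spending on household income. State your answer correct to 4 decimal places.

n = 5, Σx = 318, Σy = 26, Σxy = 1783.6, Σx² = 23002
Sxx = Σx² − (Σx)²/n = 23002 − 20224.8 = 2777.2
Sxy = Σxy − (Σx)(Σy)/n = 1783.6 − 1653.6 = 130
b = Sxy/Sxx = 130/2777.2 = 0.046810
a = ȳ − b·x̄ = 5.2 − 0.046810·63.6 = 2.222901
ŷ(67.0) = 2.222901 + 0.046810·67 = 5.359153
residual = y − ŷ = 6 − 5.359153 = 0.640847

0.6408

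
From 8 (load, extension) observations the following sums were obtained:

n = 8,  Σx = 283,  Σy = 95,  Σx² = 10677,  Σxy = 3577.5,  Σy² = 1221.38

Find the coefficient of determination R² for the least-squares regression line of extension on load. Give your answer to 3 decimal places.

Sxx = Σx² − (Σx)²/n = 10677 − 10011.125 = 665.875
Sxy = Σxy − (Σx)(Σy)/n = 3577.5 − 3360.625 = 216.875
Syy = Σy² − (Σy)²/n = 1221.38 − 1128.125 = 93.255
R² = Sxy²/(Sxx·Syy) = (216.875)²/(665.875·93.255) = 0.757450

0.757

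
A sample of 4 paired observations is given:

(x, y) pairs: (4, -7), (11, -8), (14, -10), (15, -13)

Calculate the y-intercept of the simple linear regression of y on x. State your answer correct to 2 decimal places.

n = 4, Σx = 44, Σy = -38, Σxy = -451, Σx² = 558
Sxx = Σx² − (Σx)²/n = 558 − 484 = 74
Sxy = Σxy − (Σx)(Σy)/n = -451 − (-418) = -33
b = Sxy/Sxx = -33/74 = -0.445946
a = ȳ − b·x̄ = -9.5 − (-0.445946)·11 = -4.594595

-4.59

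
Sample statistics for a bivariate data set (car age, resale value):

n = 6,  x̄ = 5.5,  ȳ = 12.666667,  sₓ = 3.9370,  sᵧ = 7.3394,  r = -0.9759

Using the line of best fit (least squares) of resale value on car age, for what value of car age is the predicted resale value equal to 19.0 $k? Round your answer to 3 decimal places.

2.019

b = r · sᵧ/sₓ = -0.9759 · 7.3394/3.937 = -1.819284
a = ȳ − b·x̄ = 12.666667 − (-1.819284)·5.5 = 22.672728
Set a + b·x = 19.0: x = (19.0 − 22.672728) / (-1.819284) = 2.018777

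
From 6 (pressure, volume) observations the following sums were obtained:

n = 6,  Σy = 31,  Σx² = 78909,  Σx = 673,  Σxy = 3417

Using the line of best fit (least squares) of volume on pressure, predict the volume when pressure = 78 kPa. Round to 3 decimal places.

Sxx = Σx² − (Σx)²/n = 78909 − 75488.166667 = 3420.833333
Sxy = Σxy − (Σx)(Σy)/n = 3417 − 3477.166667 = -60.166667
b = Sxy/Sxx = -60.166667/3420.833333 = -0.017588
a = ȳ − b·x̄ = 5.166667 − (-0.017588)·112.166667 = 7.139488
ŷ(78) = a + b·78 = 7.139488 + (-0.017588)·78 = 5.767600

5.768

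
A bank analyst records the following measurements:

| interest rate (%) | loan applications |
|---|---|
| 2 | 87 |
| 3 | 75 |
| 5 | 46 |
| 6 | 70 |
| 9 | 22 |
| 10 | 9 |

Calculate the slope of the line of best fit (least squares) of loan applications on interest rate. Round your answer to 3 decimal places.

-9.157

n = 6, Σx = 35, Σy = 309, Σxy = 1337, Σx² = 255
Sxx = Σx² − (Σx)²/n = 255 − 204.166667 = 50.833333
Sxy = Σxy − (Σx)(Σy)/n = 1337 − 1802.5 = -465.5
b = Sxy/Sxx = -465.5/50.833333 = -9.157377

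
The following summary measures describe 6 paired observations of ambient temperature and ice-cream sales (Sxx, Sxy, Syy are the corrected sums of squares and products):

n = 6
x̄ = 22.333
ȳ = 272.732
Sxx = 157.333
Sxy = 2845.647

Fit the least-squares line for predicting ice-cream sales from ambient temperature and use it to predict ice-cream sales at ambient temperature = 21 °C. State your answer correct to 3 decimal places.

b = Sxy/Sxx = 2845.647/157.333 = 18.086778
a = ȳ − b·x̄ = 272.732 − 18.086778·22.333 = -131.200007
ŷ(21) = a + b·21 = -131.200007 + 18.086778·21 = 248.622325

248.622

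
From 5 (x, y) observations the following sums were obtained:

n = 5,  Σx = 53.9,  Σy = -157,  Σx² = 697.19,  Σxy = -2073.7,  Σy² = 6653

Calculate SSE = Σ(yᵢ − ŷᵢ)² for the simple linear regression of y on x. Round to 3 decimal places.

471.832

Sxx = Σx² − (Σx)²/n = 697.19 − 581.042 = 116.148
Sxy = Σxy − (Σx)(Σy)/n = -2073.7 − (-1692.46) = -381.24
Syy = Σy² − (Σy)²/n = 6653 − 4929.8 = 1723.2
b = Sxy/Sxx = -381.24/116.148 = -3.282364
SSE = Syy − b·Sxy = 1723.2 − (-3.282364)·(-381.24) = 471.831594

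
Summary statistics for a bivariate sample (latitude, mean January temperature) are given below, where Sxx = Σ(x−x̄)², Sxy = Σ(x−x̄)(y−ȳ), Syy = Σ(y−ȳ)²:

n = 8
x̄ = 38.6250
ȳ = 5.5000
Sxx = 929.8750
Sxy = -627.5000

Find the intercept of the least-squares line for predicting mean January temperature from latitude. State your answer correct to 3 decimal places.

b = Sxy/Sxx = -627.5/929.875 = -0.674822
a = ȳ − b·x̄ = 5.5 − (-0.674822)·38.625 = 31.564995

31.565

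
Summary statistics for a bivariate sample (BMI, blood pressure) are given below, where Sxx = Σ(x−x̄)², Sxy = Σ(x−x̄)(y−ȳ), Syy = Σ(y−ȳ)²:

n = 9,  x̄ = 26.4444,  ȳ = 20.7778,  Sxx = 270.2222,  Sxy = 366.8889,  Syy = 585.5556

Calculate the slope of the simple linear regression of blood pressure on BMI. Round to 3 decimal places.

b = Sxy/Sxx = 366.8889/270.2222 = 1.357730

1.358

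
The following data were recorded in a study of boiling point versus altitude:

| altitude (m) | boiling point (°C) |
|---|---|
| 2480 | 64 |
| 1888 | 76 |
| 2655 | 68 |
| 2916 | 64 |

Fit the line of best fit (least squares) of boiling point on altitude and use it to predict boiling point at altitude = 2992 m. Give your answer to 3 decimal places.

n = 4, Σx = 9939, Σy = 272, Σxy = 669372, Σx² = 25267025
Sxx = Σx² − (Σx)²/n = 25267025 − 24695930.25 = 571094.75
Sxy = Σxy − (Σx)(Σy)/n = 669372 − 675852 = -6480
b = Sxy/Sxx = -6480/571094.75 = -0.011347
a = ȳ − b·x̄ = 68 − (-0.011347)·2484.75 = 96.193535
ŷ(2992) = a + b·2992 = 96.193535 + (-0.011347)·2992 = 62.244423

62.244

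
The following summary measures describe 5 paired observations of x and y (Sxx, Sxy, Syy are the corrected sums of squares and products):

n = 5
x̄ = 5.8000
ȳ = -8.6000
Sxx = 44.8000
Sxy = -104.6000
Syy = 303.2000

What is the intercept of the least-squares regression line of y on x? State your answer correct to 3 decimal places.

4.942

b = Sxy/Sxx = -104.6/44.8 = -2.334821
a = ȳ − b·x̄ = -8.6 − (-2.334821)·5.8 = 4.941964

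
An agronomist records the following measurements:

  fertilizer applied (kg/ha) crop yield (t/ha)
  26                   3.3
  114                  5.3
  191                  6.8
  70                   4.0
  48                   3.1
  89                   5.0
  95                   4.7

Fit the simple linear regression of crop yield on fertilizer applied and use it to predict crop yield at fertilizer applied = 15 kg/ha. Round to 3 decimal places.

2.844

n = 7, Σx = 633, Σy = 32.2, Σxy = 3309.1, Σx² = 74303
Sxx = Σx² − (Σx)²/n = 74303 − 57241.285714 = 17061.714286
Sxy = Σxy − (Σx)(Σy)/n = 3309.1 − 2911.8 = 397.3
b = Sxy/Sxx = 397.3/17061.714286 = 0.023286
a = ȳ − b·x̄ = 4.6 − 0.023286·90.428571 = 2.494275
ŷ(15) = a + b·15 = 2.494275 + 0.023286·15 = 2.843566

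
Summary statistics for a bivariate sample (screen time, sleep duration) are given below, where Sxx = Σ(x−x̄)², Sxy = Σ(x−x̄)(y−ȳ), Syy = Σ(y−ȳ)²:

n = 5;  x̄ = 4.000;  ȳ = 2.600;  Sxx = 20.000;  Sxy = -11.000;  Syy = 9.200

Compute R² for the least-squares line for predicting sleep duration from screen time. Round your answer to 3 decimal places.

R² = Sxy²/(Sxx·Syy) = (-11)²/(20·9.2) = 0.657609

0.658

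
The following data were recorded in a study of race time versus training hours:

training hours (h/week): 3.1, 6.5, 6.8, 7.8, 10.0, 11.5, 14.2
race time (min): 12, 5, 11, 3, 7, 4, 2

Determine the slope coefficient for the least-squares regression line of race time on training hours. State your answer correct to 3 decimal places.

n = 7, Σx = 59.9, Σy = 44, Σxy = 312.3, Σx² = 592.83
Sxx = Σx² − (Σx)²/n = 592.83 − 512.572857 = 80.257143
Sxy = Σxy − (Σx)(Σy)/n = 312.3 − 376.514286 = -64.214286
b = Sxy/Sxx = -64.214286/80.257143 = -0.800107

-0.800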